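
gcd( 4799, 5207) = 1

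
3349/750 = 3349/750 =4.47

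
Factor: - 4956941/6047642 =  - 2^( - 1) *11^1*29^1*41^1*379^1 * 3023821^(-1 ) 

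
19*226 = 4294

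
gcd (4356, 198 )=198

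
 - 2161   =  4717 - 6878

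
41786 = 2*20893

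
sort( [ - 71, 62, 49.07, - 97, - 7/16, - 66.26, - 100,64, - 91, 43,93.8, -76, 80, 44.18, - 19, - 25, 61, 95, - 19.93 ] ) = [ - 100, - 97, - 91, - 76,-71, - 66.26, - 25,-19.93, - 19 , - 7/16, 43,44.18, 49.07,  61, 62, 64,80, 93.8, 95]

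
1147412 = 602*1906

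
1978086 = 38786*51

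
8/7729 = 8/7729 =0.00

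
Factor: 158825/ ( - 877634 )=  -  2^( - 1)*5^2*23^( - 1)* 6353^1*19079^(  -  1 )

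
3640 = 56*65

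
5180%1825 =1530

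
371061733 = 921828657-550766924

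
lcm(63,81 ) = 567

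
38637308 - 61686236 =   -  23048928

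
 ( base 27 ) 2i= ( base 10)72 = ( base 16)48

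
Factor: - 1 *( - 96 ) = 2^5*3^1=96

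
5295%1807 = 1681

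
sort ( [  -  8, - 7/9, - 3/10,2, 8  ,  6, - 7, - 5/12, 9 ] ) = [-8,-7, - 7/9,  -  5/12, - 3/10, 2,6, 8,9]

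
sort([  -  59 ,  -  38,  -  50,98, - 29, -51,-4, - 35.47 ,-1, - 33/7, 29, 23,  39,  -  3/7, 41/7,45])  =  [ - 59, - 51, - 50, -38, - 35.47, - 29, - 33/7, - 4, - 1, - 3/7,41/7,23,29, 39, 45,98] 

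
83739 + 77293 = 161032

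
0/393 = 0 = 0.00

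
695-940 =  - 245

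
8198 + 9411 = 17609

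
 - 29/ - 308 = 29/308=0.09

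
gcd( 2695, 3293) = 1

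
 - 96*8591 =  - 824736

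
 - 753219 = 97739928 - 98493147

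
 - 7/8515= -1 + 8508/8515 = - 0.00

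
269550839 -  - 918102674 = 1187653513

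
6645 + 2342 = 8987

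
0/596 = 0 = 0.00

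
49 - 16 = 33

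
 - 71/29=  - 71/29= - 2.45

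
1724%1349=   375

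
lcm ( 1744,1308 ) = 5232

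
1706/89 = 19 + 15/89   =  19.17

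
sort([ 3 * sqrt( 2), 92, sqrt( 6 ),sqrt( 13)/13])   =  [sqrt(13 ) /13, sqrt(6),  3*sqrt ( 2 ),  92 ]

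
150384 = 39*3856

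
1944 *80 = 155520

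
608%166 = 110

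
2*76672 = 153344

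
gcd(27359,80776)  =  1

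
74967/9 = 24989/3 = 8329.67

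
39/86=39/86 = 0.45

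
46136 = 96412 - 50276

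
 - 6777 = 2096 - 8873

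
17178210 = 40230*427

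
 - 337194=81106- 418300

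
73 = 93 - 20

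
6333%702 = 15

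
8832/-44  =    -  201+3/11 = - 200.73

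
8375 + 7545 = 15920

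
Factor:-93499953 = -3^1*1319^1  *  23629^1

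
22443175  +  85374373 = 107817548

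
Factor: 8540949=3^1*83^1*34301^1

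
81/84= 27/28 = 0.96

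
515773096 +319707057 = 835480153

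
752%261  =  230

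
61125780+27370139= 88495919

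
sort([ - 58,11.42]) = [ -58,11.42]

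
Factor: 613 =613^1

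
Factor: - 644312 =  - 2^3 * 43^1*1873^1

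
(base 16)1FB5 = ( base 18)170H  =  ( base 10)8117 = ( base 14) 2d5b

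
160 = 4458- 4298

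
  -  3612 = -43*84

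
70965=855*83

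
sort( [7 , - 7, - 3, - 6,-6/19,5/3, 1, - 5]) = [ - 7, - 6 , - 5,- 3, - 6/19, 1, 5/3, 7]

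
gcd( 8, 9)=1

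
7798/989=7798/989   =  7.88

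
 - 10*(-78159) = 781590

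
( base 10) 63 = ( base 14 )47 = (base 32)1v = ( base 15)43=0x3F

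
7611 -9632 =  - 2021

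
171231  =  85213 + 86018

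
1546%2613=1546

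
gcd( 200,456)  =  8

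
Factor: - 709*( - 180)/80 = 6381/4 = 2^( - 2)*3^2 * 709^1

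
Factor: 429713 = 613^1 * 701^1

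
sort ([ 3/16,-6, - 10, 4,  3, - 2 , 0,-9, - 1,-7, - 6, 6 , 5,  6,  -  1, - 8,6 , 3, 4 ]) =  [-10,- 9,-8, - 7, - 6, - 6 ,  -  2, -1, - 1, 0, 3/16 , 3,3, 4, 4,  5,6,6,  6 ]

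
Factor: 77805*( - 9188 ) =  - 714872340 = - 2^2 * 3^2  *5^1*7^1*13^1*19^1  *  2297^1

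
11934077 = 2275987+9658090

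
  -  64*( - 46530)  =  2977920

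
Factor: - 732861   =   - 3^3*27143^1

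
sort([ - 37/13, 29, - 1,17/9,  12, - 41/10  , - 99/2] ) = [ - 99/2, - 41/10, - 37/13, - 1 , 17/9, 12,29]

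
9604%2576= 1876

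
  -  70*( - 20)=1400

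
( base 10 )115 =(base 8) 163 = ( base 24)4j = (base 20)5F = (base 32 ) 3J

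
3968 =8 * 496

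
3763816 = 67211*56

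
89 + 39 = 128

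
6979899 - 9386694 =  - 2406795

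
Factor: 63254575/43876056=2^( - 3) * 3^( - 1)*5^2 * 7^ ( - 1 ) * 113^1*22391^1* 261167^ ( - 1)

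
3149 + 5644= 8793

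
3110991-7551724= - 4440733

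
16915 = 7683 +9232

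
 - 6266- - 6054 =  -212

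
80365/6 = 13394 + 1/6=13394.17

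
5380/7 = 5380/7 = 768.57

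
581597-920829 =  - 339232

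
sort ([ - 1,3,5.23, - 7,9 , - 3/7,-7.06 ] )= [ - 7.06, - 7, - 1, - 3/7,3,5.23, 9]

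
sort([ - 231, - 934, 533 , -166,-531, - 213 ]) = [-934, - 531, - 231, - 213, - 166,  533 ]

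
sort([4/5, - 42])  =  [ - 42 , 4/5]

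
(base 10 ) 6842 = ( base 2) 1101010111010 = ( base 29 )83R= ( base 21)fah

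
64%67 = 64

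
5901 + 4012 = 9913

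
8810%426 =290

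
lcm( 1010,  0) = 0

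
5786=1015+4771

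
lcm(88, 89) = 7832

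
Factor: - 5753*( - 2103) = 3^1 * 11^1 * 523^1 * 701^1 = 12098559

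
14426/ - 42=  - 344 + 11/21  =  - 343.48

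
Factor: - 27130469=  - 27130469^1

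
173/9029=173/9029 = 0.02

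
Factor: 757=757^1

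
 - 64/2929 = - 64/2929= - 0.02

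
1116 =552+564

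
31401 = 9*3489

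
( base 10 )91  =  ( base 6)231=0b1011011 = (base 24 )3j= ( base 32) 2R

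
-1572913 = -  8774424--7201511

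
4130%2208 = 1922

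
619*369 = 228411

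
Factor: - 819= -3^2*7^1* 13^1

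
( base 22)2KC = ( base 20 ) 3b0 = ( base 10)1420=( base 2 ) 10110001100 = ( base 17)4f9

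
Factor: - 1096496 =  - 2^4*68531^1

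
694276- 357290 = 336986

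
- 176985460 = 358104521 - 535089981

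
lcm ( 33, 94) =3102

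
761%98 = 75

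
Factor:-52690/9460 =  - 2^( - 1 )*43^( -1)*479^1=-479/86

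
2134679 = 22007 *97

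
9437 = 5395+4042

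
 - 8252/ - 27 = 8252/27 = 305.63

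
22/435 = 22/435=0.05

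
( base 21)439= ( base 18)5c0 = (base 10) 1836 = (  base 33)1ml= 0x72c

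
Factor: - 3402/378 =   -  3^2= -9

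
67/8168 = 67/8168 = 0.01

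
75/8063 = 75/8063 = 0.01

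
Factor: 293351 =293351^1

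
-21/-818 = 21/818 = 0.03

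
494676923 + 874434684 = 1369111607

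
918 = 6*153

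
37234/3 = 37234/3 = 12411.33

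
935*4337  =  4055095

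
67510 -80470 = - 12960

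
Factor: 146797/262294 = 2^(  -  1 ) *7^1*67^1*419^( - 1 ) = 469/838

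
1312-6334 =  - 5022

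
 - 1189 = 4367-5556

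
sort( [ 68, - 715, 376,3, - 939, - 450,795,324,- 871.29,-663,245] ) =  [ - 939, - 871.29, - 715, - 663,-450,3, 68, 245, 324,376,795 ]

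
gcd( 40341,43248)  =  51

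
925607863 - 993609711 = - 68001848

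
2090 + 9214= 11304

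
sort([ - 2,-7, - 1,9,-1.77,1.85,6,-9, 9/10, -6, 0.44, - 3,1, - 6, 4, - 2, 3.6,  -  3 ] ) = [ - 9, - 7,-6, - 6, - 3, -3 ,- 2, -2, - 1.77,-1,0.44,9/10, 1,1.85,3.6,4, 6 , 9 ]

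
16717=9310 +7407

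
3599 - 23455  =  - 19856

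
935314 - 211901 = 723413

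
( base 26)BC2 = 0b1111001000110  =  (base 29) 967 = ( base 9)11561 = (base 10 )7750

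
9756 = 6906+2850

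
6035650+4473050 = 10508700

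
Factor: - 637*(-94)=59878 = 2^1*7^2 * 13^1*47^1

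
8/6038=4/3019 = 0.00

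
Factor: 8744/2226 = 2^2*3^( - 1)*7^(-1)*53^(-1)*1093^1=4372/1113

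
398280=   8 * 49785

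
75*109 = 8175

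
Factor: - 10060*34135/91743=-2^2*3^( - 1 )*5^2*53^(-1 )*503^1*577^ ( - 1)*6827^1 = - 343398100/91743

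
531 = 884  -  353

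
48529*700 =33970300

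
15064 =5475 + 9589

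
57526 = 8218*7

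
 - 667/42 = -16+5/42 = -15.88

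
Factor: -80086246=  - 2^1*59^1*317^1*2141^1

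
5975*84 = 501900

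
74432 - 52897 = 21535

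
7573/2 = 7573/2 = 3786.50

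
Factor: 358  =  2^1 * 179^1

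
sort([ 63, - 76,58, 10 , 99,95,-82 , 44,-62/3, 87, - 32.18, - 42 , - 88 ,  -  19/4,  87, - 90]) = [ -90, - 88,- 82,-76, - 42,-32.18, - 62/3, - 19/4,10, 44, 58,63,87,87,95,99]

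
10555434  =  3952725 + 6602709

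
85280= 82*1040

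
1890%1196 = 694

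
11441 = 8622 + 2819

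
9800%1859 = 505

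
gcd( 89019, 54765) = 9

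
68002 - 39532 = 28470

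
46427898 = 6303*7366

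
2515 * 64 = 160960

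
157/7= 157/7 = 22.43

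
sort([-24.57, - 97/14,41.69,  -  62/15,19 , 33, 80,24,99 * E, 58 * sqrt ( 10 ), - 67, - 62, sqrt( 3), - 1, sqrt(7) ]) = [ - 67,  -  62, - 24.57, - 97/14, - 62/15,-1,sqrt( 3), sqrt( 7 ),19,24,33, 41.69,  80,  58*sqrt( 10), 99*E]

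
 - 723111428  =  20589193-743700621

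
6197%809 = 534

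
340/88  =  85/22 = 3.86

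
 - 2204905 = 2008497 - 4213402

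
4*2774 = 11096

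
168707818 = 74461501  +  94246317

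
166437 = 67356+99081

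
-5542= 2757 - 8299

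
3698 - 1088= 2610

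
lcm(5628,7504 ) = 22512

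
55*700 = 38500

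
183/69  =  61/23 = 2.65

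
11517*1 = 11517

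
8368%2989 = 2390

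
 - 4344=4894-9238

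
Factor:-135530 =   -  2^1*5^1*13553^1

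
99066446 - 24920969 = 74145477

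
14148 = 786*18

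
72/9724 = 18/2431 = 0.01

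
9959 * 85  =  846515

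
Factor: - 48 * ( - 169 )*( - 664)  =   - 5386368  =  - 2^7 *3^1 * 13^2* 83^1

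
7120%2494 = 2132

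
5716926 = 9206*621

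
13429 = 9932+3497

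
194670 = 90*2163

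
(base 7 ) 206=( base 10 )104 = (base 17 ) 62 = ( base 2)1101000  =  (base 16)68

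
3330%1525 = 280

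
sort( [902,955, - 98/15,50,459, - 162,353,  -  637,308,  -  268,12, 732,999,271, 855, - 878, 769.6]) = [-878,  -  637,  -  268, - 162,  -  98/15, 12, 50,271,308, 353, 459,732 , 769.6,855,902, 955,999 ] 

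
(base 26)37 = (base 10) 85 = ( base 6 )221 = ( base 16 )55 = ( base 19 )49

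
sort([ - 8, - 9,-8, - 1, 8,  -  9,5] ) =[ - 9,  -  9,-8,-8  ,  -  1,5, 8]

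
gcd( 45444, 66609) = 3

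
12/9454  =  6/4727  =  0.00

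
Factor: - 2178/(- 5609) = 2^1*3^2 * 11^2 * 71^( - 1 )*79^( - 1)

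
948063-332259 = 615804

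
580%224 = 132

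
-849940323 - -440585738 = - 409354585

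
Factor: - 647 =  - 647^1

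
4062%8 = 6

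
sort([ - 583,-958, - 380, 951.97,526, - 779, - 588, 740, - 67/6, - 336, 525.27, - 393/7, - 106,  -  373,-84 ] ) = [ - 958, - 779 , - 588, - 583 , - 380, - 373, - 336, - 106, - 84,  -  393/7, - 67/6,525.27, 526,740, 951.97] 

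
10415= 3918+6497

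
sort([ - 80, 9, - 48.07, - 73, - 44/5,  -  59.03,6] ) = [ - 80, - 73, - 59.03,-48.07, - 44/5, 6, 9 ]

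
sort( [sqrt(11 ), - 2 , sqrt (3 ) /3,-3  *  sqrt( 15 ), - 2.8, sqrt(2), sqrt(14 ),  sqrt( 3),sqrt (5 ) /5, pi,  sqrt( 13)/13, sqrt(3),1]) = [ - 3 * sqrt(15),-2.8 , - 2,sqrt( 13)/13,sqrt ( 5 )/5,  sqrt(3)/3, 1,sqrt(2 ), sqrt( 3 ), sqrt(3 ), pi, sqrt( 11 ),sqrt ( 14 ) ] 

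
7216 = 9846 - 2630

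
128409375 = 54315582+74093793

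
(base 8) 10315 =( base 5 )114201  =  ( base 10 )4301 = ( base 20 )af1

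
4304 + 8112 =12416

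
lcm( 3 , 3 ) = 3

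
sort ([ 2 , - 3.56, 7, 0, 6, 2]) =[ - 3.56, 0, 2, 2, 6,7 ]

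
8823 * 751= 6626073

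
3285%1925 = 1360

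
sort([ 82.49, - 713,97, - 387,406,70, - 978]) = [ - 978,-713,- 387, 70,82.49,  97, 406 ] 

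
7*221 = 1547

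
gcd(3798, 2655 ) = 9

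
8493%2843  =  2807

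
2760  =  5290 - 2530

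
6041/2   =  3020+1/2 = 3020.50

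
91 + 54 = 145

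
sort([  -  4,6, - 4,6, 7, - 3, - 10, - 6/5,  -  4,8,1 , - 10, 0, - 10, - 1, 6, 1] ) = [ - 10, - 10, - 10,- 4, - 4,-4, - 3, - 6/5 , - 1,0,1, 1,6, 6, 6, 7, 8] 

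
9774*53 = 518022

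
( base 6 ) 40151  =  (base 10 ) 5251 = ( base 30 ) 5p1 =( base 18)G3D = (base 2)1010010000011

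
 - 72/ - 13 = 72/13 = 5.54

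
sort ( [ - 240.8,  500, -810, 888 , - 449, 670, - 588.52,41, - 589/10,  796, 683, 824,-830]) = [ - 830, - 810, - 588.52, - 449, - 240.8, - 589/10, 41, 500 , 670 , 683 , 796,824,888]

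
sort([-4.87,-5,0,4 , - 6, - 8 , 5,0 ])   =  [-8, - 6, - 5, - 4.87,  0,0,4, 5]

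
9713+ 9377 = 19090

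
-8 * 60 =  - 480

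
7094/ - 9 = - 789 + 7/9 = - 788.22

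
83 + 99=182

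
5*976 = 4880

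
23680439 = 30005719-6325280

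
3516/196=879/49 = 17.94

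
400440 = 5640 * 71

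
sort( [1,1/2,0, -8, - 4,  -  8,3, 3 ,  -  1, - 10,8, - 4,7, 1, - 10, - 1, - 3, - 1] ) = [ - 10, - 10,  -  8,-8, - 4, - 4,-3, -1, - 1, - 1,0,1/2,  1,  1,3,3,7 , 8]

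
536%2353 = 536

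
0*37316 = 0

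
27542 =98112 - 70570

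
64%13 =12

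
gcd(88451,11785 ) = 1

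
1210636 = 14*86474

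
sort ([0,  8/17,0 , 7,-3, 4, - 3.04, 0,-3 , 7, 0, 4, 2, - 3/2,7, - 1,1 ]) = [-3.04, - 3,-3,-3/2, -1, 0,  0, 0,0, 8/17,1, 2,4, 4, 7, 7,7 ] 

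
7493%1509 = 1457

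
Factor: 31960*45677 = 2^3*5^1*17^1*47^1*45677^1 = 1459836920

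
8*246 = 1968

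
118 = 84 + 34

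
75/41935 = 15/8387 = 0.00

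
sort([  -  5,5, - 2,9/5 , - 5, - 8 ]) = [ - 8, - 5, - 5, - 2,9/5,5] 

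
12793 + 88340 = 101133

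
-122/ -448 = 61/224  =  0.27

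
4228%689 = 94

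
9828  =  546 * 18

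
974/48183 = 974/48183 = 0.02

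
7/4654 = 7/4654 = 0.00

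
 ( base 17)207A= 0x26e3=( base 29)bo8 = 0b10011011100011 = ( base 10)9955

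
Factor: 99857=61^1* 1637^1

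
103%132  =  103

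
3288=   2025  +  1263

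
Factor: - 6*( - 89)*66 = 2^2*3^2*11^1*89^1 = 35244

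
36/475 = 36/475 = 0.08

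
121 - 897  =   - 776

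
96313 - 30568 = 65745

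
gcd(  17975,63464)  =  1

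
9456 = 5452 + 4004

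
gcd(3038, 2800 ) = 14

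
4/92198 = 2/46099=0.00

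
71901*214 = 15386814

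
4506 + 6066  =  10572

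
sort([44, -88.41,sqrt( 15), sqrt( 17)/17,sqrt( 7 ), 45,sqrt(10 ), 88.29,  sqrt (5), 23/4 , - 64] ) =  [ -88.41, - 64,sqrt( 17)/17,sqrt( 5 ), sqrt( 7 ),sqrt ( 10), sqrt (15 ),23/4,44, 45, 88.29 ]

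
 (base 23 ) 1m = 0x2d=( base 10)45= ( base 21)23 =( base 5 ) 140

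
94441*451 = 42592891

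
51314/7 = 7330+4/7 = 7330.57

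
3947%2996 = 951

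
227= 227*1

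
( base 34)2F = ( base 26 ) 35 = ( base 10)83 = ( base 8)123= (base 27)32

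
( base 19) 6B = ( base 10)125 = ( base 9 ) 148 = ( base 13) 98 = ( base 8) 175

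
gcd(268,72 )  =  4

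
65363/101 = 65363/101 = 647.16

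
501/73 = 6 + 63/73= 6.86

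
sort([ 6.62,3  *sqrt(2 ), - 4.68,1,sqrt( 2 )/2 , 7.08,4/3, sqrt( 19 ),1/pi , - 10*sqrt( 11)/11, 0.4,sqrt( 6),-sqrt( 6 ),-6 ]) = [ - 6, - 4.68,  -  10*sqrt ( 11)/11, - sqrt( 6), 1/pi,0.4, sqrt ( 2)/2 , 1, 4/3, sqrt( 6 ),  3*sqrt( 2 ), sqrt( 19), 6.62, 7.08]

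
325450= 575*566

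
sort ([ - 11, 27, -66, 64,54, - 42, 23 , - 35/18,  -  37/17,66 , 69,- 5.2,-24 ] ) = [ - 66, - 42, - 24,-11, - 5.2, -37/17,  -  35/18, 23, 27,54 , 64, 66, 69 ] 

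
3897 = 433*9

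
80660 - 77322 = 3338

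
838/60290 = 419/30145 = 0.01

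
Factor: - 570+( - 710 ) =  - 2^8*5^1 = - 1280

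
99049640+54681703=153731343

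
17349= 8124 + 9225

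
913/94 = 913/94  =  9.71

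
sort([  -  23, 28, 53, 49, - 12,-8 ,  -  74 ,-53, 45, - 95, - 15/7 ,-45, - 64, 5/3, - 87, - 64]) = [ - 95,-87, - 74, - 64, - 64 , - 53,-45,-23, - 12 , - 8, - 15/7, 5/3, 28,45,49, 53] 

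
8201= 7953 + 248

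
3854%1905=44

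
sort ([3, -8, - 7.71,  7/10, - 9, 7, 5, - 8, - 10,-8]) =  [ -10, - 9, - 8, - 8, - 8,-7.71, 7/10, 3, 5, 7]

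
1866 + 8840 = 10706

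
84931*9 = 764379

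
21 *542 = 11382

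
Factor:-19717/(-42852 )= 2^( -2 )*3^( - 1 )*3571^(  -  1)*19717^1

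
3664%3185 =479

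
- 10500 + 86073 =75573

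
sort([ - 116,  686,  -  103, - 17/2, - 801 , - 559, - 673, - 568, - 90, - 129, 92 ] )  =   [ - 801 ,-673 , - 568, - 559, - 129, - 116, -103 , - 90, - 17/2, 92 , 686]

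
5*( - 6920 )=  - 34600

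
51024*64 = 3265536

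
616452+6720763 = 7337215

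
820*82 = 67240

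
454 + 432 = 886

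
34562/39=34562/39 = 886.21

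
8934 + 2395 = 11329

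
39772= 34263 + 5509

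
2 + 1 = 3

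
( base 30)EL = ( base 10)441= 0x1B9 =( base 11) 371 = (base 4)12321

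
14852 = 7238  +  7614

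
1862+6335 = 8197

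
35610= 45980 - 10370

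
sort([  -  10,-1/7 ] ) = [ - 10,- 1/7]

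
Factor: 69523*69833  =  37^1*1879^1*69833^1 =4854999659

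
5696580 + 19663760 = 25360340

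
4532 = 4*1133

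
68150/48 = 34075/24 = 1419.79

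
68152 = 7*9736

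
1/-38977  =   - 1/38977 = - 0.00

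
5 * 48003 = 240015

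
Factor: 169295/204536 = 2^( - 3 )*5^1*7^2*37^( - 1) = 245/296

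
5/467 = 5/467  =  0.01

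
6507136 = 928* 7012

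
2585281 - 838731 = 1746550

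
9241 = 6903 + 2338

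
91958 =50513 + 41445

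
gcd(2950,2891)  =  59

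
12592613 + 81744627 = 94337240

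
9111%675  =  336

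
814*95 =77330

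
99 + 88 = 187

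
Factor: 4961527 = 19^1*223^1*1171^1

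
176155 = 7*25165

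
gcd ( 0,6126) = 6126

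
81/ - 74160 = -1 + 8231/8240 = - 0.00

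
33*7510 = 247830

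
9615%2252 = 607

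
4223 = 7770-3547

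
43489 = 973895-930406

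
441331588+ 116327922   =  557659510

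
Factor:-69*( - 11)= 3^1*11^1*23^1 = 759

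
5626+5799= 11425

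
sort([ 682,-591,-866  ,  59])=[  -  866 , - 591,59,682 ]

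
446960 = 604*740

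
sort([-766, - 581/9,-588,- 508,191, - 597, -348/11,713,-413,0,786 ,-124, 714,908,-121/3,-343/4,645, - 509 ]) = [- 766, - 597, - 588,-509, - 508, - 413,-124,-343/4, - 581/9,  -  121/3, - 348/11,0,191, 645, 713,714,786,908]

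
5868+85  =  5953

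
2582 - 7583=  - 5001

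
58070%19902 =18266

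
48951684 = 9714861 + 39236823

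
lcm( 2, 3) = 6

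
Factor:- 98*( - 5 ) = 2^1*5^1 * 7^2 = 490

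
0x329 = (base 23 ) 1c4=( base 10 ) 809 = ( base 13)4a3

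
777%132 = 117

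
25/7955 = 5/1591 = 0.00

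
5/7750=1/1550 = 0.00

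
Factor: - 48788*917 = - 44738596 = - 2^2*7^1*131^1*12197^1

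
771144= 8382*92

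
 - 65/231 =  - 1 + 166/231  =  - 0.28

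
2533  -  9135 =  - 6602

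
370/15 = 24 + 2/3 = 24.67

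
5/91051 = 5/91051  =  0.00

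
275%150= 125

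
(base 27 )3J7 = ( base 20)6f7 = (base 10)2707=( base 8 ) 5223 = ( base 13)1303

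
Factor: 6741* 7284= 2^2*3^3*7^1 *107^1*607^1= 49101444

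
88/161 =88/161 = 0.55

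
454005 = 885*513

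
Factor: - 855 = - 3^2 * 5^1*19^1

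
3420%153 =54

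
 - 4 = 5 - 9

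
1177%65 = 7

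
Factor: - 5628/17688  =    -  2^( - 1) * 7^1*11^( - 1) = - 7/22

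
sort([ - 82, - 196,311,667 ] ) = [ - 196, - 82,311,667 ] 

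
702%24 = 6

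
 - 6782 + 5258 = - 1524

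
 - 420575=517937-938512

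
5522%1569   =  815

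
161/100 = 161/100 = 1.61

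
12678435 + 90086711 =102765146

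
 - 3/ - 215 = 3/215 = 0.01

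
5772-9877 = - 4105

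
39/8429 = 39/8429 =0.00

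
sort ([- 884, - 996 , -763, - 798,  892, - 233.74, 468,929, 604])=[-996, -884,- 798, - 763, - 233.74 , 468,604,892  ,  929]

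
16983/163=16983/163 = 104.19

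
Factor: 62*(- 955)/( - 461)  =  59210/461 = 2^1*5^1*31^1*191^1 * 461^(-1 ) 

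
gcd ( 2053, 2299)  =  1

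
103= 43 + 60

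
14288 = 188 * 76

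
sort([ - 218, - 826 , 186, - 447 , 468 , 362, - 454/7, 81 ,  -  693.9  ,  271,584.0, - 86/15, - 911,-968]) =[ - 968, - 911,- 826, - 693.9 , - 447, - 218,  -  454/7, - 86/15, 81,186,271, 362, 468,584.0] 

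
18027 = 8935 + 9092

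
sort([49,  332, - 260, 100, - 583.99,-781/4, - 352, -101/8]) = [ - 583.99, - 352, - 260, - 781/4,-101/8,49,  100, 332] 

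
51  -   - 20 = 71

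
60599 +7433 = 68032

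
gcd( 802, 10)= 2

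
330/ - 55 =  - 6 + 0/1 = -6.00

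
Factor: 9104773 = 9104773^1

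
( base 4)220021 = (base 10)2569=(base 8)5011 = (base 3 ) 10112011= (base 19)724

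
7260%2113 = 921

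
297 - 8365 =-8068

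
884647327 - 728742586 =155904741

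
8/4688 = 1/586 = 0.00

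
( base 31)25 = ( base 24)2j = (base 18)3d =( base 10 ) 67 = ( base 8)103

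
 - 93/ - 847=93/847=0.11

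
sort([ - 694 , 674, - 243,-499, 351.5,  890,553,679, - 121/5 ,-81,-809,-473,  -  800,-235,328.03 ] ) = [  -  809,  -  800,-694, - 499,-473, - 243,-235, - 81, -121/5 , 328.03,351.5,553,674 , 679,890]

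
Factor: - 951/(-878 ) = 2^( - 1 ) * 3^1*317^1* 439^( - 1 ) 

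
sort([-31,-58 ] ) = [ - 58,-31]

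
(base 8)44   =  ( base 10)36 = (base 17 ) 22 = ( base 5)121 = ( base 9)40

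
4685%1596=1493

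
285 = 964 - 679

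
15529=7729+7800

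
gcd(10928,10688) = 16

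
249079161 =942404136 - 693324975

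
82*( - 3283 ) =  - 269206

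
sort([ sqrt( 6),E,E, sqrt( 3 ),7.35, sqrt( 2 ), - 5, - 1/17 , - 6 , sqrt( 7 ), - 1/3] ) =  [ - 6, - 5,-1/3, - 1/17,sqrt(2 ),sqrt(3 ),sqrt( 6), sqrt( 7 ), E,E  ,  7.35]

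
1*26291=26291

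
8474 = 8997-523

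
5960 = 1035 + 4925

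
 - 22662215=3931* (-5765) 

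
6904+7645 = 14549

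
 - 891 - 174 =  - 1065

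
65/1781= 5/137 = 0.04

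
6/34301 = 6/34301 =0.00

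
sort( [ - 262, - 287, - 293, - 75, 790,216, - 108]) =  [ - 293,  -  287, - 262 ,-108, - 75 , 216,790 ]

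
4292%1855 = 582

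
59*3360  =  198240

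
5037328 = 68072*74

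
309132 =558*554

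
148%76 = 72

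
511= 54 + 457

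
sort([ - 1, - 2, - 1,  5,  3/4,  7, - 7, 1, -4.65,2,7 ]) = [ -7,-4.65, - 2, - 1,-1,3/4,1, 2 , 5,  7,7 ] 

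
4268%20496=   4268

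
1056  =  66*16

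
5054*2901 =14661654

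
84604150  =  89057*950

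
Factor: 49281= 3^1 * 16427^1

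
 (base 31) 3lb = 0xDD9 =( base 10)3545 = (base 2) 110111011001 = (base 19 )9fb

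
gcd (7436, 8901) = 1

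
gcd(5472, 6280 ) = 8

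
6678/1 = 6678 =6678.00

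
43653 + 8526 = 52179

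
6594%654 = 54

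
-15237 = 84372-99609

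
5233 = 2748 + 2485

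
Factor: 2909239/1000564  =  2^( - 2 )*41^( - 1)*6101^ ( - 1)*2909239^1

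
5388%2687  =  14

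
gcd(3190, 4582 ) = 58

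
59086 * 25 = 1477150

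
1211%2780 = 1211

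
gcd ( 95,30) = 5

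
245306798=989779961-744473163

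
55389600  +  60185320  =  115574920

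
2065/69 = 29 + 64/69 = 29.93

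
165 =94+71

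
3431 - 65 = 3366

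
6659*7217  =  48058003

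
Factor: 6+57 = 3^2 * 7^1 =63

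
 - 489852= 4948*( - 99)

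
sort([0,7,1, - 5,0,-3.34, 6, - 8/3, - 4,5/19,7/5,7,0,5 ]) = [ - 5, - 4, - 3.34,  -  8/3,0,0, 0, 5/19,1,7/5,  5, 6,  7 , 7] 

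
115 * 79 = 9085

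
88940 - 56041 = 32899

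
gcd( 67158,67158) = 67158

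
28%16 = 12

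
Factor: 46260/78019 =2^2*3^2 * 5^1*61^ ( - 1)*257^1* 1279^(-1) 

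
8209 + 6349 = 14558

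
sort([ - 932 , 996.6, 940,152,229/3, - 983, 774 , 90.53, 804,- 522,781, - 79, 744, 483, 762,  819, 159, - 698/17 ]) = [-983, - 932, - 522,  -  79, - 698/17, 229/3, 90.53,152, 159, 483,744, 762, 774,781, 804, 819, 940,  996.6]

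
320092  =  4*80023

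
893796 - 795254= 98542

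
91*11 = 1001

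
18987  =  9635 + 9352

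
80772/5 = 16154 + 2/5 = 16154.40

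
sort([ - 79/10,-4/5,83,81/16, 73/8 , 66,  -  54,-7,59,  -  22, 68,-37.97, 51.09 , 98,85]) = [ - 54,-37.97,-22,-79/10 , - 7,  -  4/5,81/16 , 73/8  ,  51.09 , 59,66,68,  83 , 85,98]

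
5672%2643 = 386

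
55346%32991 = 22355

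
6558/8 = 3279/4 = 819.75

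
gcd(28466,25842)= 2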